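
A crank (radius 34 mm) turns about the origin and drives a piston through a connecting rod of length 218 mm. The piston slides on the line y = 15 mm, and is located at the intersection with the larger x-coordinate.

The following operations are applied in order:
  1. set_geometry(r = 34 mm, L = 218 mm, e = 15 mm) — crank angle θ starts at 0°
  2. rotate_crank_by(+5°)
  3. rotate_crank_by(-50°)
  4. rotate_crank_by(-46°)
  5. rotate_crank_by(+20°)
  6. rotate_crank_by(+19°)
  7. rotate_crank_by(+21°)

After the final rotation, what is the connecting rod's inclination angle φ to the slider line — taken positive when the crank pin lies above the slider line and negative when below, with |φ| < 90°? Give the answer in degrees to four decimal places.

-8.5768

set_geometry: r = 34 mm, L = 218 mm, e = 15 mm; θ ← 0°
rotate_crank_by(+5°): θ ← 0° +5° = 5°
rotate_crank_by(-50°): θ ← 5° -50° = -45°
rotate_crank_by(-46°): θ ← -45° -46° = -91°
rotate_crank_by(+20°): θ ← -91° +20° = -71°
rotate_crank_by(+19°): θ ← -71° +19° = -52°
rotate_crank_by(+21°): θ ← -52° +21° = -31°
crank pin P = (r cos θ, r sin θ) = (29.143688, -17.511295)
h = r sin θ − e = -17.511295 − 15 = -32.511295
sin φ = h / L = -32.511295 / 218 = -0.14913438
φ = arcsin(-0.14913438) = -8.576766°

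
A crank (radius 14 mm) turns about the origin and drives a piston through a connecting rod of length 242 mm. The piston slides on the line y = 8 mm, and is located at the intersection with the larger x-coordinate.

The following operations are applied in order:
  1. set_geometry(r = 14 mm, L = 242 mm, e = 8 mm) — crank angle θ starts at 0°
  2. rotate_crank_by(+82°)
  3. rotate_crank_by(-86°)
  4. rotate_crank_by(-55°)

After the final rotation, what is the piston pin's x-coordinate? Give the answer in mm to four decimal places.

set_geometry: r = 14 mm, L = 242 mm, e = 8 mm; θ ← 0°
rotate_crank_by(+82°): θ ← 0° +82° = 82°
rotate_crank_by(-86°): θ ← 82° -86° = -4°
rotate_crank_by(-55°): θ ← -4° -55° = -59°
crank pin P = (r cos θ, r sin θ) = (7.210533, -12.000342)
h = r sin θ − e = -12.000342 − 8 = -20.000342
x = r cos θ + √(L² − h²) = 7.210533 + √(58564.0 − 400.0137) = 7.210533 + 241.172109 = 248.382642

248.3826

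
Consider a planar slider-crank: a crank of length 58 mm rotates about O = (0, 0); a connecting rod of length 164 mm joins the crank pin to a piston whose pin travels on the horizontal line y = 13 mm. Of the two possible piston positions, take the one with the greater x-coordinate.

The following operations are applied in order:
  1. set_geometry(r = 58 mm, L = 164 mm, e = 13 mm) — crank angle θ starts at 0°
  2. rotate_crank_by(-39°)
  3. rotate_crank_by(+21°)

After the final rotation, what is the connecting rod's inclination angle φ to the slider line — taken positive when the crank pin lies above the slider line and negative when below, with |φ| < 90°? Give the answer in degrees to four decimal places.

set_geometry: r = 58 mm, L = 164 mm, e = 13 mm; θ ← 0°
rotate_crank_by(-39°): θ ← 0° -39° = -39°
rotate_crank_by(+21°): θ ← -39° +21° = -18°
crank pin P = (r cos θ, r sin θ) = (55.161278, -17.922986)
h = r sin θ − e = -17.922986 − 13 = -30.922986
sin φ = h / L = -30.922986 / 164 = -0.18855479
φ = arcsin(-0.18855479) = -10.868455°

-10.8685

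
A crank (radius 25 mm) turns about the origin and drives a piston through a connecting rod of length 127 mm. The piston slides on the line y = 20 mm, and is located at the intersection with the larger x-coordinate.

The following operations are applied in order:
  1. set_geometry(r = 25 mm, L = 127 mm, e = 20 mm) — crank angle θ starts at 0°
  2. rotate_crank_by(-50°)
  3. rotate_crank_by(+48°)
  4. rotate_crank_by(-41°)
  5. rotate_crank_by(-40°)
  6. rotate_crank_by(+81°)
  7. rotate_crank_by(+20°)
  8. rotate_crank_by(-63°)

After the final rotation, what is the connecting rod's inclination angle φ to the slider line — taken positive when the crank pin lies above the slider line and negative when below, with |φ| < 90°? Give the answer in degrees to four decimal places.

-17.2580

set_geometry: r = 25 mm, L = 127 mm, e = 20 mm; θ ← 0°
rotate_crank_by(-50°): θ ← 0° -50° = -50°
rotate_crank_by(+48°): θ ← -50° +48° = -2°
rotate_crank_by(-41°): θ ← -2° -41° = -43°
rotate_crank_by(-40°): θ ← -43° -40° = -83°
rotate_crank_by(+81°): θ ← -83° +81° = -2°
rotate_crank_by(+20°): θ ← -2° +20° = 18°
rotate_crank_by(-63°): θ ← 18° -63° = -45°
crank pin P = (r cos θ, r sin θ) = (17.677670, -17.677670)
h = r sin θ − e = -17.677670 − 20 = -37.677670
sin φ = h / L = -37.677670 / 127 = -0.29667456
φ = arcsin(-0.29667456) = -17.257979°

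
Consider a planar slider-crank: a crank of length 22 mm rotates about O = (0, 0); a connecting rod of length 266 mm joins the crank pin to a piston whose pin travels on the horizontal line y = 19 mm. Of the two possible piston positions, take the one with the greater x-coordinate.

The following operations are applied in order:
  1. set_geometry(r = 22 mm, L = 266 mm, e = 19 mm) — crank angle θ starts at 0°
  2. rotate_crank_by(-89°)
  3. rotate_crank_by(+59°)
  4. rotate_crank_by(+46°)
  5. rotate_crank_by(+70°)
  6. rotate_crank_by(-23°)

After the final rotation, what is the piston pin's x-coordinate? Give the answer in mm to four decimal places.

275.9871

set_geometry: r = 22 mm, L = 266 mm, e = 19 mm; θ ← 0°
rotate_crank_by(-89°): θ ← 0° -89° = -89°
rotate_crank_by(+59°): θ ← -89° +59° = -30°
rotate_crank_by(+46°): θ ← -30° +46° = 16°
rotate_crank_by(+70°): θ ← 16° +70° = 86°
rotate_crank_by(-23°): θ ← 86° -23° = 63°
crank pin P = (r cos θ, r sin θ) = (9.987791, 19.602144)
h = r sin θ − e = 19.602144 − 19 = 0.602144
x = r cos θ + √(L² − h²) = 9.987791 + √(70756.0 − 0.3626) = 9.987791 + 265.999318 = 275.987109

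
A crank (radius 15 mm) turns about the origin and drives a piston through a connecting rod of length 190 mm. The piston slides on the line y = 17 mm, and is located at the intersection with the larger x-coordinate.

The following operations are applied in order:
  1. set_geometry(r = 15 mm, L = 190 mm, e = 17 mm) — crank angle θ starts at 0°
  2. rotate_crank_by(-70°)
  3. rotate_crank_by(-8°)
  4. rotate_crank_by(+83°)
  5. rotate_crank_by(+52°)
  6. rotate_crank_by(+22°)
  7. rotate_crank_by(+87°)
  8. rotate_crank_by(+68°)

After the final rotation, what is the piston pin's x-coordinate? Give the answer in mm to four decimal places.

178.9361

set_geometry: r = 15 mm, L = 190 mm, e = 17 mm; θ ← 0°
rotate_crank_by(-70°): θ ← 0° -70° = -70°
rotate_crank_by(-8°): θ ← -70° -8° = -78°
rotate_crank_by(+83°): θ ← -78° +83° = 5°
rotate_crank_by(+52°): θ ← 5° +52° = 57°
rotate_crank_by(+22°): θ ← 57° +22° = 79°
rotate_crank_by(+87°): θ ← 79° +87° = 166°
rotate_crank_by(+68°): θ ← 166° +68° = 234°
crank pin P = (r cos θ, r sin θ) = (-8.816779, -12.135255)
h = r sin θ − e = -12.135255 − 17 = -29.135255
x = r cos θ + √(L² − h²) = -8.816779 + √(36100.0 − 848.8631) = -8.816779 + 187.752861 = 178.936083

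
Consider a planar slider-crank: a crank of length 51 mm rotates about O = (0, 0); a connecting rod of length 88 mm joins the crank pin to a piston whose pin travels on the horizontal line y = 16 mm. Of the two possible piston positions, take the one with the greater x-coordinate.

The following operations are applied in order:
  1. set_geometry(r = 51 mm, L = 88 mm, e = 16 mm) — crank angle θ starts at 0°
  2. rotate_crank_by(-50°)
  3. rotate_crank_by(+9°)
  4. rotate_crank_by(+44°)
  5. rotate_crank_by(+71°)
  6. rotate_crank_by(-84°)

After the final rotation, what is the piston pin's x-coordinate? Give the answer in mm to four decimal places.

134.6419

set_geometry: r = 51 mm, L = 88 mm, e = 16 mm; θ ← 0°
rotate_crank_by(-50°): θ ← 0° -50° = -50°
rotate_crank_by(+9°): θ ← -50° +9° = -41°
rotate_crank_by(+44°): θ ← -41° +44° = 3°
rotate_crank_by(+71°): θ ← 3° +71° = 74°
rotate_crank_by(-84°): θ ← 74° -84° = -10°
crank pin P = (r cos θ, r sin θ) = (50.225195, -8.856057)
h = r sin θ − e = -8.856057 − 16 = -24.856057
x = r cos θ + √(L² − h²) = 50.225195 + √(7744.0 − 617.8236) = 50.225195 + 84.416683 = 134.641879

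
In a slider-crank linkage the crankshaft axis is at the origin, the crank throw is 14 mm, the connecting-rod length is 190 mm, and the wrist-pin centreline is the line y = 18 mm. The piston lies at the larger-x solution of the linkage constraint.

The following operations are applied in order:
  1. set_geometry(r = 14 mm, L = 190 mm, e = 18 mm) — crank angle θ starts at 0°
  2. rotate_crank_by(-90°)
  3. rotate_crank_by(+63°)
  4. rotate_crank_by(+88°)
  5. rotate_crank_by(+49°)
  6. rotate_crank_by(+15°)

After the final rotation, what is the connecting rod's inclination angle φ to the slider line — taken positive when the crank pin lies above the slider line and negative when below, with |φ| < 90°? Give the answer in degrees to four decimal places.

set_geometry: r = 14 mm, L = 190 mm, e = 18 mm; θ ← 0°
rotate_crank_by(-90°): θ ← 0° -90° = -90°
rotate_crank_by(+63°): θ ← -90° +63° = -27°
rotate_crank_by(+88°): θ ← -27° +88° = 61°
rotate_crank_by(+49°): θ ← 61° +49° = 110°
rotate_crank_by(+15°): θ ← 110° +15° = 125°
crank pin P = (r cos θ, r sin θ) = (-8.030070, 11.468129)
h = r sin θ − e = 11.468129 − 18 = -6.531871
sin φ = h / L = -6.531871 / 190 = -0.03437827
φ = arcsin(-0.03437827) = -1.970118°

-1.9701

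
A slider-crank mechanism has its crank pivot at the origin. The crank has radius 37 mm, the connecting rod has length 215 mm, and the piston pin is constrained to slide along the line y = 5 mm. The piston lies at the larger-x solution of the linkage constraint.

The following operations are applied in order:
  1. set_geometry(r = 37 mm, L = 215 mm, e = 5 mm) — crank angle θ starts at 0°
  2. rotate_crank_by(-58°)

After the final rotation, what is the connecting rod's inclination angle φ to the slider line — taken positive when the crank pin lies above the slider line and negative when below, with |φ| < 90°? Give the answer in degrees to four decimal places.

-9.7412

set_geometry: r = 37 mm, L = 215 mm, e = 5 mm; θ ← 0°
rotate_crank_by(-58°): θ ← 0° -58° = -58°
crank pin P = (r cos θ, r sin θ) = (19.607013, -31.377780)
h = r sin θ − e = -31.377780 − 5 = -36.377780
sin φ = h / L = -36.377780 / 215 = -0.16919897
φ = arcsin(-0.16919897) = -9.741249°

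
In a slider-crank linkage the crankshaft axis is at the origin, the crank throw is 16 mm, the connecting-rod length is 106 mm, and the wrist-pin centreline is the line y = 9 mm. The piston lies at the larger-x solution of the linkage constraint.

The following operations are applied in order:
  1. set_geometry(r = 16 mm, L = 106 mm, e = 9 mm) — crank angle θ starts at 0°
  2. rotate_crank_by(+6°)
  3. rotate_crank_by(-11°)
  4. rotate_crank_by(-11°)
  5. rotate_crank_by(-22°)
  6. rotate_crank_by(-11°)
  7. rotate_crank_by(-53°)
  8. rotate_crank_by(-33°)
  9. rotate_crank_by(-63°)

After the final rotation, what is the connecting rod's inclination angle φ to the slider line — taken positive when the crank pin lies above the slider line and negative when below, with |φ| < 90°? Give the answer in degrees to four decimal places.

set_geometry: r = 16 mm, L = 106 mm, e = 9 mm; θ ← 0°
rotate_crank_by(+6°): θ ← 0° +6° = 6°
rotate_crank_by(-11°): θ ← 6° -11° = -5°
rotate_crank_by(-11°): θ ← -5° -11° = -16°
rotate_crank_by(-22°): θ ← -16° -22° = -38°
rotate_crank_by(-11°): θ ← -38° -11° = -49°
rotate_crank_by(-53°): θ ← -49° -53° = -102°
rotate_crank_by(-33°): θ ← -102° -33° = -135°
rotate_crank_by(-63°): θ ← -135° -63° = -198°
crank pin P = (r cos θ, r sin θ) = (-15.216904, 4.944272)
h = r sin θ − e = 4.944272 − 9 = -4.055728
sin φ = h / L = -4.055728 / 106 = -0.03826159
φ = arcsin(-0.03826159) = -2.192763°

-2.1928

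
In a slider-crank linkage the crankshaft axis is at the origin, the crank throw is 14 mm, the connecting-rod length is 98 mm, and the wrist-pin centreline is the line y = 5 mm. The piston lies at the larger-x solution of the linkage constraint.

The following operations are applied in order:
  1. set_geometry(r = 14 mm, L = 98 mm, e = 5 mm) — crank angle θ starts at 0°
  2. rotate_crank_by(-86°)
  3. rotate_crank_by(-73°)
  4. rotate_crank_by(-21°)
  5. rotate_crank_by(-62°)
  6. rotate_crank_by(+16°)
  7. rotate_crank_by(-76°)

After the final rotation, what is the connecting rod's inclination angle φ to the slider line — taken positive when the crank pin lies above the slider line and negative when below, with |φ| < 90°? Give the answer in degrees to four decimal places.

set_geometry: r = 14 mm, L = 98 mm, e = 5 mm; θ ← 0°
rotate_crank_by(-86°): θ ← 0° -86° = -86°
rotate_crank_by(-73°): θ ← -86° -73° = -159°
rotate_crank_by(-21°): θ ← -159° -21° = -180°
rotate_crank_by(-62°): θ ← -180° -62° = -242°
rotate_crank_by(+16°): θ ← -242° +16° = -226°
rotate_crank_by(-76°): θ ← -226° -76° = -302°
crank pin P = (r cos θ, r sin θ) = (7.418870, 11.872673)
h = r sin θ − e = 11.872673 − 5 = 6.872673
sin φ = h / L = 6.872673 / 98 = 0.07012932
φ = arcsin(0.07012932) = 4.021415°

4.0214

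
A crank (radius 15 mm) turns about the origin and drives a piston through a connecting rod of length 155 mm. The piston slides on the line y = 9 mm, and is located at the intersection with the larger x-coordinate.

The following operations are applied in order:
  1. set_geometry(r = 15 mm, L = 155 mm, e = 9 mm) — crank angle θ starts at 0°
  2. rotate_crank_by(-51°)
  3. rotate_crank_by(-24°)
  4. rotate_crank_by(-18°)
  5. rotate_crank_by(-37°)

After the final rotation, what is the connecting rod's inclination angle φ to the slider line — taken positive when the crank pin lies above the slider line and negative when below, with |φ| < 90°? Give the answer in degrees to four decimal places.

-7.5966

set_geometry: r = 15 mm, L = 155 mm, e = 9 mm; θ ← 0°
rotate_crank_by(-51°): θ ← 0° -51° = -51°
rotate_crank_by(-24°): θ ← -51° -24° = -75°
rotate_crank_by(-18°): θ ← -75° -18° = -93°
rotate_crank_by(-37°): θ ← -93° -37° = -130°
crank pin P = (r cos θ, r sin θ) = (-9.641814, -11.490667)
h = r sin θ − e = -11.490667 − 9 = -20.490667
sin φ = h / L = -20.490667 / 155 = -0.13219785
φ = arcsin(-0.13219785) = -7.596616°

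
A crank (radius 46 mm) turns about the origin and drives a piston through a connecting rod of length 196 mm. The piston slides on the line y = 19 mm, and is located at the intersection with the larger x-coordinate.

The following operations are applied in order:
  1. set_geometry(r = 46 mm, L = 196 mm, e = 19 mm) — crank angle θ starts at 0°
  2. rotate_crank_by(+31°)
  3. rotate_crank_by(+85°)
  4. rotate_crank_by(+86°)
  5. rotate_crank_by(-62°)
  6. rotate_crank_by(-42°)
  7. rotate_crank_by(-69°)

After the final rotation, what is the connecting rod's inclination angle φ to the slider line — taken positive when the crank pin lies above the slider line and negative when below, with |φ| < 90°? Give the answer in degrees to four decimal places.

0.9651

set_geometry: r = 46 mm, L = 196 mm, e = 19 mm; θ ← 0°
rotate_crank_by(+31°): θ ← 0° +31° = 31°
rotate_crank_by(+85°): θ ← 31° +85° = 116°
rotate_crank_by(+86°): θ ← 116° +86° = 202°
rotate_crank_by(-62°): θ ← 202° -62° = 140°
rotate_crank_by(-42°): θ ← 140° -42° = 98°
rotate_crank_by(-69°): θ ← 98° -69° = 29°
crank pin P = (r cos θ, r sin θ) = (40.232507, 22.301243)
h = r sin θ − e = 22.301243 − 19 = 3.301243
sin φ = h / L = 3.301243 / 196 = 0.01684307
φ = arcsin(0.01684307) = 0.965083°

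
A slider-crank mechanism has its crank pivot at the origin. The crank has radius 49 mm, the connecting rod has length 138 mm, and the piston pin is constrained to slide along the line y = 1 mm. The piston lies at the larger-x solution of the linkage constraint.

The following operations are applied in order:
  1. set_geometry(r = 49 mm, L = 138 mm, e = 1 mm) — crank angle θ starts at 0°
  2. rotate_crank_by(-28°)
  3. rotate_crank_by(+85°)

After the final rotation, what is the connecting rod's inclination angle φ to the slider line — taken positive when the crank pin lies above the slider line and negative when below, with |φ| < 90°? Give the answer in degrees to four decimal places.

16.8904

set_geometry: r = 49 mm, L = 138 mm, e = 1 mm; θ ← 0°
rotate_crank_by(-28°): θ ← 0° -28° = -28°
rotate_crank_by(+85°): θ ← -28° +85° = 57°
crank pin P = (r cos θ, r sin θ) = (26.687313, 41.094858)
h = r sin θ − e = 41.094858 − 1 = 40.094858
sin φ = h / L = 40.094858 / 138 = 0.29054245
φ = arcsin(0.29054245) = 16.890434°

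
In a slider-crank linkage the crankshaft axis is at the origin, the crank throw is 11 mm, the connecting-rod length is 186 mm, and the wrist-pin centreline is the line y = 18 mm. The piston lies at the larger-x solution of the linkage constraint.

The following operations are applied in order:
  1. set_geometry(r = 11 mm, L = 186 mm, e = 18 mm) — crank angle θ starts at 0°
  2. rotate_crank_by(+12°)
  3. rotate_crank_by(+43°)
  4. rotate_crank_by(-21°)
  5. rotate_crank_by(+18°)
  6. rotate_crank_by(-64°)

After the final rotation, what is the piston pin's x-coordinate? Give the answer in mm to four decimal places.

195.6500

set_geometry: r = 11 mm, L = 186 mm, e = 18 mm; θ ← 0°
rotate_crank_by(+12°): θ ← 0° +12° = 12°
rotate_crank_by(+43°): θ ← 12° +43° = 55°
rotate_crank_by(-21°): θ ← 55° -21° = 34°
rotate_crank_by(+18°): θ ← 34° +18° = 52°
rotate_crank_by(-64°): θ ← 52° -64° = -12°
crank pin P = (r cos θ, r sin θ) = (10.759624, -2.287029)
h = r sin θ − e = -2.287029 − 18 = -20.287029
x = r cos θ + √(L² − h²) = 10.759624 + √(34596.0 − 411.5635) = 10.759624 + 184.890336 = 195.649960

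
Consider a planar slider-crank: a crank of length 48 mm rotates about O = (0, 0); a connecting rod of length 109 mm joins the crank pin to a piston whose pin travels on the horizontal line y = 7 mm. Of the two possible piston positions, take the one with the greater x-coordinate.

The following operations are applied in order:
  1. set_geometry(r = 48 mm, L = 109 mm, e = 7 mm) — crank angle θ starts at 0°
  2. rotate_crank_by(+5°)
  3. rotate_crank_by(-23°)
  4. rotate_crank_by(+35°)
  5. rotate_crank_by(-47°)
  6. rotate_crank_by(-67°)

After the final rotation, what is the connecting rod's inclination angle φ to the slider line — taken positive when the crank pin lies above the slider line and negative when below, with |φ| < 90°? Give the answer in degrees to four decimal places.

set_geometry: r = 48 mm, L = 109 mm, e = 7 mm; θ ← 0°
rotate_crank_by(+5°): θ ← 0° +5° = 5°
rotate_crank_by(-23°): θ ← 5° -23° = -18°
rotate_crank_by(+35°): θ ← -18° +35° = 17°
rotate_crank_by(-47°): θ ← 17° -47° = -30°
rotate_crank_by(-67°): θ ← -30° -67° = -97°
crank pin P = (r cos θ, r sin θ) = (-5.849728, -47.642215)
h = r sin θ − e = -47.642215 − 7 = -54.642215
sin φ = h / L = -54.642215 / 109 = -0.50130473
φ = arcsin(-0.50130473) = -30.086358°

-30.0864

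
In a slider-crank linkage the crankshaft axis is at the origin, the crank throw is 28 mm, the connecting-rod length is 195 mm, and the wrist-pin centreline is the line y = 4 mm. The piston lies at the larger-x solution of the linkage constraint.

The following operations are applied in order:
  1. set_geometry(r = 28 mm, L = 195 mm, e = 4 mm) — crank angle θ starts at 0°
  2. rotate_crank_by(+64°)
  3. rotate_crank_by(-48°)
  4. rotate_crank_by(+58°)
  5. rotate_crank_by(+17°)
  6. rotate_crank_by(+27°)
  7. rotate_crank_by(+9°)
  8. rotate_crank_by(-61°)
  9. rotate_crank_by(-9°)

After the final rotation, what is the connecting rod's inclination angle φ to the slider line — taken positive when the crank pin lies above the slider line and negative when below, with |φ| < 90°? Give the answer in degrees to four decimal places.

set_geometry: r = 28 mm, L = 195 mm, e = 4 mm; θ ← 0°
rotate_crank_by(+64°): θ ← 0° +64° = 64°
rotate_crank_by(-48°): θ ← 64° -48° = 16°
rotate_crank_by(+58°): θ ← 16° +58° = 74°
rotate_crank_by(+17°): θ ← 74° +17° = 91°
rotate_crank_by(+27°): θ ← 91° +27° = 118°
rotate_crank_by(+9°): θ ← 118° +9° = 127°
rotate_crank_by(-61°): θ ← 127° -61° = 66°
rotate_crank_by(-9°): θ ← 66° -9° = 57°
crank pin P = (r cos θ, r sin θ) = (15.249893, 23.482776)
h = r sin θ − e = 23.482776 − 4 = 19.482776
sin φ = h / L = 19.482776 / 195 = 0.09991167
φ = arcsin(0.09991167) = 5.734084°

5.7341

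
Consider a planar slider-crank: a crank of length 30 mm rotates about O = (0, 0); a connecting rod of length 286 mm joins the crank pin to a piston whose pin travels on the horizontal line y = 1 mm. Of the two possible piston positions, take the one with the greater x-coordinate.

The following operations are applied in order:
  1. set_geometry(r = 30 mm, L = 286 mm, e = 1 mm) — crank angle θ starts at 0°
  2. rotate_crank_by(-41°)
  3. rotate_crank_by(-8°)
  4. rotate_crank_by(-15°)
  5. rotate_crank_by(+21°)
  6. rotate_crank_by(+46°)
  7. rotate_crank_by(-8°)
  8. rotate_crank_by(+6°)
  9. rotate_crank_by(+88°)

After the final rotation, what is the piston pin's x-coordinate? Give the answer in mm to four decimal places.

285.0500

set_geometry: r = 30 mm, L = 286 mm, e = 1 mm; θ ← 0°
rotate_crank_by(-41°): θ ← 0° -41° = -41°
rotate_crank_by(-8°): θ ← -41° -8° = -49°
rotate_crank_by(-15°): θ ← -49° -15° = -64°
rotate_crank_by(+21°): θ ← -64° +21° = -43°
rotate_crank_by(+46°): θ ← -43° +46° = 3°
rotate_crank_by(-8°): θ ← 3° -8° = -5°
rotate_crank_by(+6°): θ ← -5° +6° = 1°
rotate_crank_by(+88°): θ ← 1° +88° = 89°
crank pin P = (r cos θ, r sin θ) = (0.523572, 29.995431)
h = r sin θ − e = 29.995431 − 1 = 28.995431
x = r cos θ + √(L² − h²) = 0.523572 + √(81796.0 − 840.7350) = 0.523572 + 284.526387 = 285.049959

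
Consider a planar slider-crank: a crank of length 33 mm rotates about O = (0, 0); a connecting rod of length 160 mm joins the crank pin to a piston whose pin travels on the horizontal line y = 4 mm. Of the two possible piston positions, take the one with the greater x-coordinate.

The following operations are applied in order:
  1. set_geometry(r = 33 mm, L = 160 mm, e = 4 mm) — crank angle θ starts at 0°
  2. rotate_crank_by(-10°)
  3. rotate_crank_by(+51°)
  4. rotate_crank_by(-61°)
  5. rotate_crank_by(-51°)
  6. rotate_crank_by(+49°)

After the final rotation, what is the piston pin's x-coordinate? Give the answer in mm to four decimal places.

set_geometry: r = 33 mm, L = 160 mm, e = 4 mm; θ ← 0°
rotate_crank_by(-10°): θ ← 0° -10° = -10°
rotate_crank_by(+51°): θ ← -10° +51° = 41°
rotate_crank_by(-61°): θ ← 41° -61° = -20°
rotate_crank_by(-51°): θ ← -20° -51° = -71°
rotate_crank_by(+49°): θ ← -71° +49° = -22°
crank pin P = (r cos θ, r sin θ) = (30.597067, -12.362018)
h = r sin θ − e = -12.362018 − 4 = -16.362018
x = r cos θ + √(L² − h²) = 30.597067 + √(25600.0 − 267.7156) = 30.597067 + 159.161190 = 189.758257

189.7583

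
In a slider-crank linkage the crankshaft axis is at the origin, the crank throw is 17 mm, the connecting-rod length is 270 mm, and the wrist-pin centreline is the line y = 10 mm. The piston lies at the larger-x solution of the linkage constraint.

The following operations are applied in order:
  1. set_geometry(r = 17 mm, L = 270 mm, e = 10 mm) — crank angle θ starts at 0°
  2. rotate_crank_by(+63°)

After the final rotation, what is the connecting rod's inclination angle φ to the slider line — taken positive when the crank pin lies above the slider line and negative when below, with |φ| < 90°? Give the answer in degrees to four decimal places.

1.0923

set_geometry: r = 17 mm, L = 270 mm, e = 10 mm; θ ← 0°
rotate_crank_by(+63°): θ ← 0° +63° = 63°
crank pin P = (r cos θ, r sin θ) = (7.717838, 15.147111)
h = r sin θ − e = 15.147111 − 10 = 5.147111
sin φ = h / L = 5.147111 / 270 = 0.01906337
φ = arcsin(0.01906337) = 1.092317°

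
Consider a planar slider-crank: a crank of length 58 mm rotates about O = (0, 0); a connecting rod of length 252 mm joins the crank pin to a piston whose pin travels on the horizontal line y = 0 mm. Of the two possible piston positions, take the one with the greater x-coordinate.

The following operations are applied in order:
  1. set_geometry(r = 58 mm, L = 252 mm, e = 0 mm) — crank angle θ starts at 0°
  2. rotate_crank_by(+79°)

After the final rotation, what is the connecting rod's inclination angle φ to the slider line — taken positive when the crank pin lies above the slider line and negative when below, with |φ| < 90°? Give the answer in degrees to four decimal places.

13.0576

set_geometry: r = 58 mm, L = 252 mm, e = 0 mm; θ ← 0°
rotate_crank_by(+79°): θ ← 0° +79° = 79°
crank pin P = (r cos θ, r sin θ) = (11.066922, 56.934377)
h = r sin θ − e = 56.934377 − 0 = 56.934377
sin φ = h / L = 56.934377 / 252 = 0.22593007
φ = arcsin(0.22593007) = 13.057575°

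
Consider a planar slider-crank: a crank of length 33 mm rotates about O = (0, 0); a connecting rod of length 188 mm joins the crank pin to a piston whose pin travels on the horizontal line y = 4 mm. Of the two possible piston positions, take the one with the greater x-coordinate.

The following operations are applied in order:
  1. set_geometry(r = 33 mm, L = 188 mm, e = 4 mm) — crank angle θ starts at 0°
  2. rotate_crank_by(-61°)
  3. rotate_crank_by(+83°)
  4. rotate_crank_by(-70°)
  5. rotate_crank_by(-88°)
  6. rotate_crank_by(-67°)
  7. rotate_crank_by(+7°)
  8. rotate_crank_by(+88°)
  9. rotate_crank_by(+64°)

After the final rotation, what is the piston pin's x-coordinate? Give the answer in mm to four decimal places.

set_geometry: r = 33 mm, L = 188 mm, e = 4 mm; θ ← 0°
rotate_crank_by(-61°): θ ← 0° -61° = -61°
rotate_crank_by(+83°): θ ← -61° +83° = 22°
rotate_crank_by(-70°): θ ← 22° -70° = -48°
rotate_crank_by(-88°): θ ← -48° -88° = -136°
rotate_crank_by(-67°): θ ← -136° -67° = -203°
rotate_crank_by(+7°): θ ← -203° +7° = -196°
rotate_crank_by(+88°): θ ← -196° +88° = -108°
rotate_crank_by(+64°): θ ← -108° +64° = -44°
crank pin P = (r cos θ, r sin θ) = (23.738213, -22.923726)
h = r sin θ − e = -22.923726 − 4 = -26.923726
x = r cos θ + √(L² − h²) = 23.738213 + √(35344.0 − 724.8870) = 23.738213 + 186.062121 = 209.800335

209.8003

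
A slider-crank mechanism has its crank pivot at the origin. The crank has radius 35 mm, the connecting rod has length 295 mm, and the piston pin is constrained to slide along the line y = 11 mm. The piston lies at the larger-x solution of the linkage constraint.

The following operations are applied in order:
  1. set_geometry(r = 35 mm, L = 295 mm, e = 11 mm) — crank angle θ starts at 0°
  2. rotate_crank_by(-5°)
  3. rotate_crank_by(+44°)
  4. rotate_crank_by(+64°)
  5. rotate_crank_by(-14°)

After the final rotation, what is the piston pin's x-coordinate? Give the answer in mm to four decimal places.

set_geometry: r = 35 mm, L = 295 mm, e = 11 mm; θ ← 0°
rotate_crank_by(-5°): θ ← 0° -5° = -5°
rotate_crank_by(+44°): θ ← -5° +44° = 39°
rotate_crank_by(+64°): θ ← 39° +64° = 103°
rotate_crank_by(-14°): θ ← 103° -14° = 89°
crank pin P = (r cos θ, r sin θ) = (0.610834, 34.994669)
h = r sin θ − e = 34.994669 − 11 = 23.994669
x = r cos θ + √(L² − h²) = 0.610834 + √(87025.0 − 575.7442) = 0.610834 + 294.022543 = 294.633377

294.6334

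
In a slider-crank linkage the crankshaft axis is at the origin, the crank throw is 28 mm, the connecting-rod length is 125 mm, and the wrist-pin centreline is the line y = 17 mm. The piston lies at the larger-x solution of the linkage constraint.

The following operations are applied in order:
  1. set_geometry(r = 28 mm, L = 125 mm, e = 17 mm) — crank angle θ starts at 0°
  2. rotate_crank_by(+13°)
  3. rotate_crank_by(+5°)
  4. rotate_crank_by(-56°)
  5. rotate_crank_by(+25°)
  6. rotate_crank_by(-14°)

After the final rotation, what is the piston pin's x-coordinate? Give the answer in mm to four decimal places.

146.3657

set_geometry: r = 28 mm, L = 125 mm, e = 17 mm; θ ← 0°
rotate_crank_by(+13°): θ ← 0° +13° = 13°
rotate_crank_by(+5°): θ ← 13° +5° = 18°
rotate_crank_by(-56°): θ ← 18° -56° = -38°
rotate_crank_by(+25°): θ ← -38° +25° = -13°
rotate_crank_by(-14°): θ ← -13° -14° = -27°
crank pin P = (r cos θ, r sin θ) = (24.948183, -12.711734)
h = r sin θ − e = -12.711734 − 17 = -29.711734
x = r cos θ + √(L² − h²) = 24.948183 + √(15625.0 − 882.7871) = 24.948183 + 121.417515 = 146.365697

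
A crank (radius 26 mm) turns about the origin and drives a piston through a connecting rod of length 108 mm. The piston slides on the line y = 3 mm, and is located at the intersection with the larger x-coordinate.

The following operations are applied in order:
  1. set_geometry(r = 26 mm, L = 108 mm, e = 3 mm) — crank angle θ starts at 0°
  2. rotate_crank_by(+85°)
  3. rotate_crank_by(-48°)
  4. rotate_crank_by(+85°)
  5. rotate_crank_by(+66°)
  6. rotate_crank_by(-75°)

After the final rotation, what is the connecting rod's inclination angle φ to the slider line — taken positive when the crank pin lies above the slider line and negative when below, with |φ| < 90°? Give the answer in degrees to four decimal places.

11.1761

set_geometry: r = 26 mm, L = 108 mm, e = 3 mm; θ ← 0°
rotate_crank_by(+85°): θ ← 0° +85° = 85°
rotate_crank_by(-48°): θ ← 85° -48° = 37°
rotate_crank_by(+85°): θ ← 37° +85° = 122°
rotate_crank_by(+66°): θ ← 122° +66° = 188°
rotate_crank_by(-75°): θ ← 188° -75° = 113°
crank pin P = (r cos θ, r sin θ) = (-10.159009, 23.933126)
h = r sin θ − e = 23.933126 − 3 = 20.933126
sin φ = h / L = 20.933126 / 108 = 0.19382524
φ = arcsin(0.19382524) = 11.176106°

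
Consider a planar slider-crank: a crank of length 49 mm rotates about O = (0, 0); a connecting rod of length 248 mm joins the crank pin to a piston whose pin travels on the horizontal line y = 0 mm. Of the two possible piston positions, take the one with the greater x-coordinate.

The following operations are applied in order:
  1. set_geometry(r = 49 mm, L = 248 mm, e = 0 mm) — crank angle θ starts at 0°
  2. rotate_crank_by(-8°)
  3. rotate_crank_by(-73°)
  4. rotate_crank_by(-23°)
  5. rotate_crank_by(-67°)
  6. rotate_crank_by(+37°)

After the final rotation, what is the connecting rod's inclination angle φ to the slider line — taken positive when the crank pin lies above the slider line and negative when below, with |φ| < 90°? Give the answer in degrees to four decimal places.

-8.1710

set_geometry: r = 49 mm, L = 248 mm, e = 0 mm; θ ← 0°
rotate_crank_by(-8°): θ ← 0° -8° = -8°
rotate_crank_by(-73°): θ ← -8° -73° = -81°
rotate_crank_by(-23°): θ ← -81° -23° = -104°
rotate_crank_by(-67°): θ ← -104° -67° = -171°
rotate_crank_by(+37°): θ ← -171° +37° = -134°
crank pin P = (r cos θ, r sin θ) = (-34.038260, -35.247650)
h = r sin θ − e = -35.247650 − 0 = -35.247650
sin φ = h / L = -35.247650 / 248 = -0.14212762
φ = arcsin(-0.14212762) = -8.170981°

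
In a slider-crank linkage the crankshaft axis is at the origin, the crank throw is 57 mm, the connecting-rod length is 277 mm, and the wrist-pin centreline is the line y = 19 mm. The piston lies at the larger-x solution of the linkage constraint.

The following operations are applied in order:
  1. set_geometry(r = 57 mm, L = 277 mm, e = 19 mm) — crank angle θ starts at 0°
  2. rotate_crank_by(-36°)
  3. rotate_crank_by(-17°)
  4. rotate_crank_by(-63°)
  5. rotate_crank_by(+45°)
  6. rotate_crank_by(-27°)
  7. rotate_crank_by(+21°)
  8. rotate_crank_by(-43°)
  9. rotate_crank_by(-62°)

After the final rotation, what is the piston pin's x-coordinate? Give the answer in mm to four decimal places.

set_geometry: r = 57 mm, L = 277 mm, e = 19 mm; θ ← 0°
rotate_crank_by(-36°): θ ← 0° -36° = -36°
rotate_crank_by(-17°): θ ← -36° -17° = -53°
rotate_crank_by(-63°): θ ← -53° -63° = -116°
rotate_crank_by(+45°): θ ← -116° +45° = -71°
rotate_crank_by(-27°): θ ← -71° -27° = -98°
rotate_crank_by(+21°): θ ← -98° +21° = -77°
rotate_crank_by(-43°): θ ← -77° -43° = -120°
rotate_crank_by(-62°): θ ← -120° -62° = -182°
crank pin P = (r cos θ, r sin θ) = (-56.965277, 1.989271)
h = r sin θ − e = 1.989271 − 19 = -17.010729
x = r cos θ + √(L² − h²) = -56.965277 + √(76729.0 − 289.3649) = -56.965277 + 276.477187 = 219.511910

219.5119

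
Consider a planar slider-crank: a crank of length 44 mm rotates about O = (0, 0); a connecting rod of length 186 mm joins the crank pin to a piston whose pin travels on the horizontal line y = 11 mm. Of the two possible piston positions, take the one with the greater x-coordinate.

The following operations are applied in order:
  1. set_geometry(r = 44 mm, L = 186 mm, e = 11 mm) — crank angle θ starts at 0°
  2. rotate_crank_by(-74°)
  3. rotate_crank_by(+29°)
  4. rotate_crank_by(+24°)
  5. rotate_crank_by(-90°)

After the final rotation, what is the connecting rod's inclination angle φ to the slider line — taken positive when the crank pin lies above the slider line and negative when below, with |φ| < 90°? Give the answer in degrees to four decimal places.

-16.2594

set_geometry: r = 44 mm, L = 186 mm, e = 11 mm; θ ← 0°
rotate_crank_by(-74°): θ ← 0° -74° = -74°
rotate_crank_by(+29°): θ ← -74° +29° = -45°
rotate_crank_by(+24°): θ ← -45° +24° = -21°
rotate_crank_by(-90°): θ ← -21° -90° = -111°
crank pin P = (r cos θ, r sin θ) = (-15.768190, -41.077539)
h = r sin θ − e = -41.077539 − 11 = -52.077539
sin φ = h / L = -52.077539 / 186 = -0.27998677
φ = arcsin(-0.27998677) = -16.259415°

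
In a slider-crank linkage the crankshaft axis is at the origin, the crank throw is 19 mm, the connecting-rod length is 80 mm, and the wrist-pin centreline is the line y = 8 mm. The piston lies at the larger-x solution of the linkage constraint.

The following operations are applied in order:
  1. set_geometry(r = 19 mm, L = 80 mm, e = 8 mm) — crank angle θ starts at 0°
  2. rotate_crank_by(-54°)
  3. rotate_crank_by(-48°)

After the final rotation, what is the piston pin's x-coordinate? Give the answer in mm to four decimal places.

71.5033

set_geometry: r = 19 mm, L = 80 mm, e = 8 mm; θ ← 0°
rotate_crank_by(-54°): θ ← 0° -54° = -54°
rotate_crank_by(-48°): θ ← -54° -48° = -102°
crank pin P = (r cos θ, r sin θ) = (-3.950322, -18.584804)
h = r sin θ − e = -18.584804 − 8 = -26.584804
x = r cos θ + √(L² − h²) = -3.950322 + √(6400.0 − 706.7518) = -3.950322 + 75.453616 = 71.503294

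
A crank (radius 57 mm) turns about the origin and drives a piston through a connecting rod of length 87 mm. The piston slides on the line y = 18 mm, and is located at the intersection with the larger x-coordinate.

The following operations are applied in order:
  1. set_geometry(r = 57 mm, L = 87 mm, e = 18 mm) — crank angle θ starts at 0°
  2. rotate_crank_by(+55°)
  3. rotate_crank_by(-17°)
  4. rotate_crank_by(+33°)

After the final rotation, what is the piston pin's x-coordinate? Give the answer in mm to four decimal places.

set_geometry: r = 57 mm, L = 87 mm, e = 18 mm; θ ← 0°
rotate_crank_by(+55°): θ ← 0° +55° = 55°
rotate_crank_by(-17°): θ ← 55° -17° = 38°
rotate_crank_by(+33°): θ ← 38° +33° = 71°
crank pin P = (r cos θ, r sin θ) = (18.557385, 53.894559)
h = r sin θ − e = 53.894559 − 18 = 35.894559
x = r cos θ + √(L² − h²) = 18.557385 + √(7569.0 − 1288.4194) = 18.557385 + 79.250114 = 97.807499

97.8075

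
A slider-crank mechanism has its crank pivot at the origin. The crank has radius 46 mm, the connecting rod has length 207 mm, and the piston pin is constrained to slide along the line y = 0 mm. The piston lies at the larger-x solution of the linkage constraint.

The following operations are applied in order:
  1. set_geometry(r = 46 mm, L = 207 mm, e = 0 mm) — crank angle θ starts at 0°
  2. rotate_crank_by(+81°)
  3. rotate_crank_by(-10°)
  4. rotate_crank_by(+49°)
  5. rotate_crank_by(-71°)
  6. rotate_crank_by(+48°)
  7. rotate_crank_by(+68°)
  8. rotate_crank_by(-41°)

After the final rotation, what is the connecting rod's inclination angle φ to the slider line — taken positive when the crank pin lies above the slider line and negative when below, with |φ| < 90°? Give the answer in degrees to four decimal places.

set_geometry: r = 46 mm, L = 207 mm, e = 0 mm; θ ← 0°
rotate_crank_by(+81°): θ ← 0° +81° = 81°
rotate_crank_by(-10°): θ ← 81° -10° = 71°
rotate_crank_by(+49°): θ ← 71° +49° = 120°
rotate_crank_by(-71°): θ ← 120° -71° = 49°
rotate_crank_by(+48°): θ ← 49° +48° = 97°
rotate_crank_by(+68°): θ ← 97° +68° = 165°
rotate_crank_by(-41°): θ ← 165° -41° = 124°
crank pin P = (r cos θ, r sin θ) = (-25.722874, 38.135728)
h = r sin θ − e = 38.135728 − 0 = 38.135728
sin φ = h / L = 38.135728 / 207 = 0.18423057
φ = arcsin(0.18423057) = 10.616276°

10.6163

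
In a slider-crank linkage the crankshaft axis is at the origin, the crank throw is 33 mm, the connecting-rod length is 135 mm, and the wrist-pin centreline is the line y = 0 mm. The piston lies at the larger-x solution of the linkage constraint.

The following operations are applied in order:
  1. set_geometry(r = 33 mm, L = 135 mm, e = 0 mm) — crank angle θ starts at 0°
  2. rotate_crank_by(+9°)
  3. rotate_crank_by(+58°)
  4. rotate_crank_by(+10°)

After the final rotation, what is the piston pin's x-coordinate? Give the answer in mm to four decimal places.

138.5382

set_geometry: r = 33 mm, L = 135 mm, e = 0 mm; θ ← 0°
rotate_crank_by(+9°): θ ← 0° +9° = 9°
rotate_crank_by(+58°): θ ← 9° +58° = 67°
rotate_crank_by(+10°): θ ← 67° +10° = 77°
crank pin P = (r cos θ, r sin θ) = (7.423385, 32.154212)
h = r sin θ − e = 32.154212 − 0 = 32.154212
x = r cos θ + √(L² − h²) = 7.423385 + √(18225.0 − 1033.8934) = 7.423385 + 131.114860 = 138.538245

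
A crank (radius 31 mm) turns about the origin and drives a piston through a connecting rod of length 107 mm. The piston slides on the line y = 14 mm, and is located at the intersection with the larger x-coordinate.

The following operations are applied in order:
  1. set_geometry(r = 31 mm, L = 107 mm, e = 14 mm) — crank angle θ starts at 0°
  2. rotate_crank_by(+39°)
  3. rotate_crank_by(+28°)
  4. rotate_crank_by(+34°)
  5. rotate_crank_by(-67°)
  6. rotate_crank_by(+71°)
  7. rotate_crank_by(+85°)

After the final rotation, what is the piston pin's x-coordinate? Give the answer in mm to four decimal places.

74.7007

set_geometry: r = 31 mm, L = 107 mm, e = 14 mm; θ ← 0°
rotate_crank_by(+39°): θ ← 0° +39° = 39°
rotate_crank_by(+28°): θ ← 39° +28° = 67°
rotate_crank_by(+34°): θ ← 67° +34° = 101°
rotate_crank_by(-67°): θ ← 101° -67° = 34°
rotate_crank_by(+71°): θ ← 34° +71° = 105°
rotate_crank_by(+85°): θ ← 105° +85° = 190°
crank pin P = (r cos θ, r sin θ) = (-30.529040, -5.383094)
h = r sin θ − e = -5.383094 − 14 = -19.383094
x = r cos θ + √(L² − h²) = -30.529040 + √(11449.0 − 375.7043) = -30.529040 + 105.229728 = 74.700688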